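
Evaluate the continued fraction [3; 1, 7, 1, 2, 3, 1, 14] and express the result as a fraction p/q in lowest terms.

a_0 = 3: 3/1
a_1 = 1: 4/1
a_2 = 7: 31/8
a_3 = 1: 35/9
a_4 = 2: 101/26
a_5 = 3: 338/87
a_6 = 1: 439/113
a_7 = 14: 6484/1669

6484/1669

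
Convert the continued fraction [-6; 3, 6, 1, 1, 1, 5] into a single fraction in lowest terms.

Compute successive convergents:
a_0 = -6: -6/1
a_1 = 3: -17/3
a_2 = 6: -108/19
a_3 = 1: -125/22
a_4 = 1: -233/41
a_5 = 1: -358/63
a_6 = 5: -2023/356

-2023/356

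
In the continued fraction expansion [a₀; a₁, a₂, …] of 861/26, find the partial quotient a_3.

861 = 33·26 + 3, so a_0 = 33
26 = 8·3 + 2, so a_1 = 8
3 = 1·2 + 1, so a_2 = 1
2 = 2·1 + 0, so a_3 = 2

2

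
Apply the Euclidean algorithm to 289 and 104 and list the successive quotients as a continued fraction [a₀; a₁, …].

[2; 1, 3, 1, 1, 11]

⌊289/104⌋ = 2, remainder 81
⌊104/81⌋ = 1, remainder 23
⌊81/23⌋ = 3, remainder 12
⌊23/12⌋ = 1, remainder 11
⌊12/11⌋ = 1, remainder 1
⌊11/1⌋ = 11, remainder 0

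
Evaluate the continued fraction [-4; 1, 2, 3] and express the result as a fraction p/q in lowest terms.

Starting at the tail and folding back:
Start with 3.
2 + 1/(3/1) = 2 + 1/3 = 7/3
1 + 1/(7/3) = 1 + 3/7 = 10/7
-4 + 1/(10/7) = -4 + 7/10 = -33/10

-33/10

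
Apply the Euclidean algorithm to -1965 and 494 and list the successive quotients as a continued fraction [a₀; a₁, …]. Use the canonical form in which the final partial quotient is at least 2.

[-4; 44, 1, 10]

⌊-1965/494⌋ = -4, remainder 11
⌊494/11⌋ = 44, remainder 10
⌊11/10⌋ = 1, remainder 1
⌊10/1⌋ = 10, remainder 0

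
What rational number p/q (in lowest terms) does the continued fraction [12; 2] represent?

25/2

Start with 2.
12 + 1/(2/1) = 12 + 1/2 = 25/2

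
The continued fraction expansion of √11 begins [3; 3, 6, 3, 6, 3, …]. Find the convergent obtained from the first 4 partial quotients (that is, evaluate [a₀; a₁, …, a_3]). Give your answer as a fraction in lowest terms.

199/60

Start with 3.
6 + 1/(3/1) = 6 + 1/3 = 19/3
3 + 1/(19/3) = 3 + 3/19 = 60/19
3 + 1/(60/19) = 3 + 19/60 = 199/60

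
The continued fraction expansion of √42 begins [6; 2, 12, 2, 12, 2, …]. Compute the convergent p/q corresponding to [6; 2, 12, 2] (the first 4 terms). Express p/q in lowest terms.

Collapse the nested fraction from the inside out:
Start with 2.
12 + 1/(2/1) = 12 + 1/2 = 25/2
2 + 1/(25/2) = 2 + 2/25 = 52/25
6 + 1/(52/25) = 6 + 25/52 = 337/52

337/52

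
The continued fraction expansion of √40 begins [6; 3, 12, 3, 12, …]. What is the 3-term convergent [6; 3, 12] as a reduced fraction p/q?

234/37

Collapse the nested fraction from the inside out:
Start with 12.
3 + 1/(12/1) = 3 + 1/12 = 37/12
6 + 1/(37/12) = 6 + 12/37 = 234/37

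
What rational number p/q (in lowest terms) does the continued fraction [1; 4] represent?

Start with 4.
1 + 1/(4/1) = 1 + 1/4 = 5/4

5/4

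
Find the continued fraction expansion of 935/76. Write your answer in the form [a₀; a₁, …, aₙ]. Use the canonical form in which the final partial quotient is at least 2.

935 = 12·76 + 23, so a_0 = 12
76 = 3·23 + 7, so a_1 = 3
23 = 3·7 + 2, so a_2 = 3
7 = 3·2 + 1, so a_3 = 3
2 = 2·1 + 0, so a_4 = 2

[12; 3, 3, 3, 2]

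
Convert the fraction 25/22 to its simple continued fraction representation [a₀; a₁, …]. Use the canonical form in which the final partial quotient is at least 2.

[1; 7, 3]

25 = 1·22 + 3, so a_0 = 1
22 = 7·3 + 1, so a_1 = 7
3 = 3·1 + 0, so a_2 = 3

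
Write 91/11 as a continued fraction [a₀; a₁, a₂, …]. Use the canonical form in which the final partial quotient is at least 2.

[8; 3, 1, 2]

Apply division with remainder until the remainder is 0:
⌊91/11⌋ = 8, remainder 3
⌊11/3⌋ = 3, remainder 2
⌊3/2⌋ = 1, remainder 1
⌊2/1⌋ = 2, remainder 0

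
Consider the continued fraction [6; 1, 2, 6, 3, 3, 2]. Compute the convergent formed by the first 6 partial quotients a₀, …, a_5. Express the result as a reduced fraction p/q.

Use the convergent recurrence hₖ = aₖ·hₖ₋₁ + hₖ₋₂ (and likewise for the denominators kₖ):
a_0 = 6: 6/1
a_1 = 1: 7/1
a_2 = 2: 20/3
a_3 = 6: 127/19
a_4 = 3: 401/60
a_5 = 3: 1330/199

1330/199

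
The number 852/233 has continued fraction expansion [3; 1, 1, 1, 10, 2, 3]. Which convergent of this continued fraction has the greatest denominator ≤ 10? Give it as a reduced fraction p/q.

11/3

a_0 = 3: 3/1  (≤ bound)
a_1 = 1: 4/1  (≤ bound)
a_2 = 1: 7/2  (≤ bound)
a_3 = 1: 11/3  (≤ bound)
a_4 = 10: 117/32  (> 10, stop)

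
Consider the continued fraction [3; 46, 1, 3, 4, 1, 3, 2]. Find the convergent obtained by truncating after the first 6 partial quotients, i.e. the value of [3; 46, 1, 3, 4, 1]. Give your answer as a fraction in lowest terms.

Start with 1.
4 + 1/(1/1) = 4 + 1/1 = 5/1
3 + 1/(5/1) = 3 + 1/5 = 16/5
1 + 1/(16/5) = 1 + 5/16 = 21/16
46 + 1/(21/16) = 46 + 16/21 = 982/21
3 + 1/(982/21) = 3 + 21/982 = 2967/982

2967/982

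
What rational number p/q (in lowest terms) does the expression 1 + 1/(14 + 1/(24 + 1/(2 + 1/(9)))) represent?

6994/6529

Collapse the nested fraction from the inside out:
Start with 9.
2 + 1/(9/1) = 2 + 1/9 = 19/9
24 + 1/(19/9) = 24 + 9/19 = 465/19
14 + 1/(465/19) = 14 + 19/465 = 6529/465
1 + 1/(6529/465) = 1 + 465/6529 = 6994/6529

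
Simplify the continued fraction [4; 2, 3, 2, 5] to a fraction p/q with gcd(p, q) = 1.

386/87

Build up convergents one term at a time:
a_0 = 4: 4/1
a_1 = 2: 9/2
a_2 = 3: 31/7
a_3 = 2: 71/16
a_4 = 5: 386/87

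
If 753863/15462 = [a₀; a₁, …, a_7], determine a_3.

10

753863 = 48·15462 + 11687, so a_0 = 48
15462 = 1·11687 + 3775, so a_1 = 1
11687 = 3·3775 + 362, so a_2 = 3
3775 = 10·362 + 155, so a_3 = 10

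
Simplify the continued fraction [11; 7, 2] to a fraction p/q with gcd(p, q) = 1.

167/15

Starting at the tail and folding back:
Start with 2.
7 + 1/(2/1) = 7 + 1/2 = 15/2
11 + 1/(15/2) = 11 + 2/15 = 167/15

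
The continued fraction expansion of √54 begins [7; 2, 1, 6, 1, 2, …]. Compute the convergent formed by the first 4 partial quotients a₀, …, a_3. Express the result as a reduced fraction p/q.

147/20

Start with 6.
1 + 1/(6/1) = 1 + 1/6 = 7/6
2 + 1/(7/6) = 2 + 6/7 = 20/7
7 + 1/(20/7) = 7 + 7/20 = 147/20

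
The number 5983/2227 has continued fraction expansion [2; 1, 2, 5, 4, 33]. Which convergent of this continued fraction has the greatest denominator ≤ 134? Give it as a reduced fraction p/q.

180/67

List convergents until the denominator exceeds the bound:
a_0 = 2: 2/1  (≤ bound)
a_1 = 1: 3/1  (≤ bound)
a_2 = 2: 8/3  (≤ bound)
a_3 = 5: 43/16  (≤ bound)
a_4 = 4: 180/67  (≤ bound)
a_5 = 33: 5983/2227  (> 134, stop)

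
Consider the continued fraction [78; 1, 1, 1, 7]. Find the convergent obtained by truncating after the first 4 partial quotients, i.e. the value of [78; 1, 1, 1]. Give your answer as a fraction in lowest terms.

236/3

Work from the innermost term outward:
Start with 1.
1 + 1/(1/1) = 1 + 1/1 = 2/1
1 + 1/(2/1) = 1 + 1/2 = 3/2
78 + 1/(3/2) = 78 + 2/3 = 236/3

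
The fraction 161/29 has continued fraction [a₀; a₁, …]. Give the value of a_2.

1

Repeatedly divide and take the remainder:
161 = 5·29 + 16, so a_0 = 5
29 = 1·16 + 13, so a_1 = 1
16 = 1·13 + 3, so a_2 = 1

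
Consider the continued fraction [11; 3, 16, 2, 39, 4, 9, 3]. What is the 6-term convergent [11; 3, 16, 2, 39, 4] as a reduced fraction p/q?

Start with 4.
39 + 1/(4/1) = 39 + 1/4 = 157/4
2 + 1/(157/4) = 2 + 4/157 = 318/157
16 + 1/(318/157) = 16 + 157/318 = 5245/318
3 + 1/(5245/318) = 3 + 318/5245 = 16053/5245
11 + 1/(16053/5245) = 11 + 5245/16053 = 181828/16053

181828/16053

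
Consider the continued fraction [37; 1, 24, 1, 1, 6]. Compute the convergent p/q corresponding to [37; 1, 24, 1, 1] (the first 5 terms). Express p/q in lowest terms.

1936/51

Start with 1.
1 + 1/(1/1) = 1 + 1/1 = 2/1
24 + 1/(2/1) = 24 + 1/2 = 49/2
1 + 1/(49/2) = 1 + 2/49 = 51/49
37 + 1/(51/49) = 37 + 49/51 = 1936/51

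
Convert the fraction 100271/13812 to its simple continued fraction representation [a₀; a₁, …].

[7; 3, 1, 5, 1, 2, 4, 41]

100271 ÷ 13812 → quotient 7, remainder 3587
13812 ÷ 3587 → quotient 3, remainder 3051
3587 ÷ 3051 → quotient 1, remainder 536
3051 ÷ 536 → quotient 5, remainder 371
536 ÷ 371 → quotient 1, remainder 165
371 ÷ 165 → quotient 2, remainder 41
165 ÷ 41 → quotient 4, remainder 1
41 ÷ 1 → quotient 41, remainder 0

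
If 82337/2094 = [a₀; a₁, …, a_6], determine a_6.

82337 ÷ 2094 → quotient 39, remainder 671
2094 ÷ 671 → quotient 3, remainder 81
671 ÷ 81 → quotient 8, remainder 23
81 ÷ 23 → quotient 3, remainder 12
23 ÷ 12 → quotient 1, remainder 11
12 ÷ 11 → quotient 1, remainder 1
11 ÷ 1 → quotient 11, remainder 0

11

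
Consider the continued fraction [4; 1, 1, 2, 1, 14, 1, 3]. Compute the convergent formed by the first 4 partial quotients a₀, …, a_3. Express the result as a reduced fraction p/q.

Build up convergents one term at a time:
a_0 = 4: 4/1
a_1 = 1: 5/1
a_2 = 1: 9/2
a_3 = 2: 23/5

23/5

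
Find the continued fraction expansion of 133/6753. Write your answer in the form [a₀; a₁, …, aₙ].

133 = 0·6753 + 133, so a_0 = 0
6753 = 50·133 + 103, so a_1 = 50
133 = 1·103 + 30, so a_2 = 1
103 = 3·30 + 13, so a_3 = 3
30 = 2·13 + 4, so a_4 = 2
13 = 3·4 + 1, so a_5 = 3
4 = 4·1 + 0, so a_6 = 4

[0; 50, 1, 3, 2, 3, 4]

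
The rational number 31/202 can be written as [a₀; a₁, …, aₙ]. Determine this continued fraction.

31 = 0·202 + 31, so a_0 = 0
202 = 6·31 + 16, so a_1 = 6
31 = 1·16 + 15, so a_2 = 1
16 = 1·15 + 1, so a_3 = 1
15 = 15·1 + 0, so a_4 = 15

[0; 6, 1, 1, 15]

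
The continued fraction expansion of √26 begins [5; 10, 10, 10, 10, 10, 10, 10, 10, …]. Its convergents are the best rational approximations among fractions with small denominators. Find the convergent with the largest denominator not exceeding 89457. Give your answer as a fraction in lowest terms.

a_0 = 5: 5/1  (≤ bound)
a_1 = 10: 51/10  (≤ bound)
a_2 = 10: 515/101  (≤ bound)
a_3 = 10: 5201/1020  (≤ bound)
a_4 = 10: 52525/10301  (≤ bound)
a_5 = 10: 530451/104030  (> 89457, stop)

52525/10301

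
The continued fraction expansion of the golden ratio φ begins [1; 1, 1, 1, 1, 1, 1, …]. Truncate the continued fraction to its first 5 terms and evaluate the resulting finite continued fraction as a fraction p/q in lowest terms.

8/5

a_0 = 1: 1/1
a_1 = 1: 2/1
a_2 = 1: 3/2
a_3 = 1: 5/3
a_4 = 1: 8/5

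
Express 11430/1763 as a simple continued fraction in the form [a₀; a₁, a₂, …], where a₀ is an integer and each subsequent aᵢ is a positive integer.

⌊11430/1763⌋ = 6, remainder 852
⌊1763/852⌋ = 2, remainder 59
⌊852/59⌋ = 14, remainder 26
⌊59/26⌋ = 2, remainder 7
⌊26/7⌋ = 3, remainder 5
⌊7/5⌋ = 1, remainder 2
⌊5/2⌋ = 2, remainder 1
⌊2/1⌋ = 2, remainder 0

[6; 2, 14, 2, 3, 1, 2, 2]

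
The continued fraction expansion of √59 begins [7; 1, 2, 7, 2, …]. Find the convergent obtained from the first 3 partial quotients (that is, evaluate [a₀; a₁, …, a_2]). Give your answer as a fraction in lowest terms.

Start with 2.
1 + 1/(2/1) = 1 + 1/2 = 3/2
7 + 1/(3/2) = 7 + 2/3 = 23/3

23/3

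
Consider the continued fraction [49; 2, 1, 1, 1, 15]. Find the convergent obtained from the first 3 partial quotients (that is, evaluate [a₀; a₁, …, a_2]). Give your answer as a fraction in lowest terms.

148/3

Use the convergent recurrence hₖ = aₖ·hₖ₋₁ + hₖ₋₂ (and likewise for the denominators kₖ):
a_0 = 49: 49/1
a_1 = 2: 99/2
a_2 = 1: 148/3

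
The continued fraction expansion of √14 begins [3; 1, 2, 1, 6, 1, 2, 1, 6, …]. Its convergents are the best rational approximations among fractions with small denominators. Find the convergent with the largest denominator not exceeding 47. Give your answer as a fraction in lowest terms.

116/31

a_0 = 3: 3/1  (≤ bound)
a_1 = 1: 4/1  (≤ bound)
a_2 = 2: 11/3  (≤ bound)
a_3 = 1: 15/4  (≤ bound)
a_4 = 6: 101/27  (≤ bound)
a_5 = 1: 116/31  (≤ bound)
a_6 = 2: 333/89  (> 47, stop)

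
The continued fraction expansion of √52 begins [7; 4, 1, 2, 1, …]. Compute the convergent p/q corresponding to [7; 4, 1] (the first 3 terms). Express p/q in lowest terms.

36/5

Start with 1.
4 + 1/(1/1) = 4 + 1/1 = 5/1
7 + 1/(5/1) = 7 + 1/5 = 36/5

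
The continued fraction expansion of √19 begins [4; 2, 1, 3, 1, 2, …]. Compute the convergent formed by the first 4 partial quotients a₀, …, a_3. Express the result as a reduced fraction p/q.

48/11

Collapse the nested fraction from the inside out:
Start with 3.
1 + 1/(3/1) = 1 + 1/3 = 4/3
2 + 1/(4/3) = 2 + 3/4 = 11/4
4 + 1/(11/4) = 4 + 4/11 = 48/11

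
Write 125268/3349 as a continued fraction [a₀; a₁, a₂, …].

Apply division with remainder until the remainder is 0:
125268 ÷ 3349 → quotient 37, remainder 1355
3349 ÷ 1355 → quotient 2, remainder 639
1355 ÷ 639 → quotient 2, remainder 77
639 ÷ 77 → quotient 8, remainder 23
77 ÷ 23 → quotient 3, remainder 8
23 ÷ 8 → quotient 2, remainder 7
8 ÷ 7 → quotient 1, remainder 1
7 ÷ 1 → quotient 7, remainder 0

[37; 2, 2, 8, 3, 2, 1, 7]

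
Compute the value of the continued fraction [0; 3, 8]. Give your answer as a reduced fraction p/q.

8/25

a_0 = 0: 0/1
a_1 = 3: 1/3
a_2 = 8: 8/25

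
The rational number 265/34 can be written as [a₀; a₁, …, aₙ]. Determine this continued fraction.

[7; 1, 3, 1, 6]

Repeatedly divide and take the remainder:
265 ÷ 34 → quotient 7, remainder 27
34 ÷ 27 → quotient 1, remainder 7
27 ÷ 7 → quotient 3, remainder 6
7 ÷ 6 → quotient 1, remainder 1
6 ÷ 1 → quotient 6, remainder 0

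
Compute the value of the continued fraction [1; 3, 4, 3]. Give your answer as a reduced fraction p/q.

55/42

a_0 = 1: 1/1
a_1 = 3: 4/3
a_2 = 4: 17/13
a_3 = 3: 55/42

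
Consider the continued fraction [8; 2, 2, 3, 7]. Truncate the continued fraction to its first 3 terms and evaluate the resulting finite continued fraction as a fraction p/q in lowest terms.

42/5

Work from the innermost term outward:
Start with 2.
2 + 1/(2/1) = 2 + 1/2 = 5/2
8 + 1/(5/2) = 8 + 2/5 = 42/5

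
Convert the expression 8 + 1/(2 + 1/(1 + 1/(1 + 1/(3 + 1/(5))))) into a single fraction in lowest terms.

Start with 5.
3 + 1/(5/1) = 3 + 1/5 = 16/5
1 + 1/(16/5) = 1 + 5/16 = 21/16
1 + 1/(21/16) = 1 + 16/21 = 37/21
2 + 1/(37/21) = 2 + 21/37 = 95/37
8 + 1/(95/37) = 8 + 37/95 = 797/95

797/95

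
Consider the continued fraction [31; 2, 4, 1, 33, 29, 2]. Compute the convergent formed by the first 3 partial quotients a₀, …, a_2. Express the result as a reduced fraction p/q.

283/9

Start with 4.
2 + 1/(4/1) = 2 + 1/4 = 9/4
31 + 1/(9/4) = 31 + 4/9 = 283/9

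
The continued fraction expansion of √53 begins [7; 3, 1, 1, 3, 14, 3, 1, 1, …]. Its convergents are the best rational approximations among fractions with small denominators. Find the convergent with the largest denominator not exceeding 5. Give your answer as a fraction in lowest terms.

29/4

a_0 = 7: 7/1  (≤ bound)
a_1 = 3: 22/3  (≤ bound)
a_2 = 1: 29/4  (≤ bound)
a_3 = 1: 51/7  (> 5, stop)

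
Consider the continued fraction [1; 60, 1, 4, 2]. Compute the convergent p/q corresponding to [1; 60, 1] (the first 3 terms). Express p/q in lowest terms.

62/61

a_0 = 1: 1/1
a_1 = 60: 61/60
a_2 = 1: 62/61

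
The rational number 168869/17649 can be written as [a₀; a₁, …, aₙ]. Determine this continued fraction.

[9; 1, 1, 3, 6, 57, 7]

168869 ÷ 17649 → quotient 9, remainder 10028
17649 ÷ 10028 → quotient 1, remainder 7621
10028 ÷ 7621 → quotient 1, remainder 2407
7621 ÷ 2407 → quotient 3, remainder 400
2407 ÷ 400 → quotient 6, remainder 7
400 ÷ 7 → quotient 57, remainder 1
7 ÷ 1 → quotient 7, remainder 0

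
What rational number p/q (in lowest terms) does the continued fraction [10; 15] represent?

151/15

Start with 15.
10 + 1/(15/1) = 10 + 1/15 = 151/15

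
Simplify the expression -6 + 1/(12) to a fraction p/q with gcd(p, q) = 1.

-71/12

Compute successive convergents:
a_0 = -6: -6/1
a_1 = 12: -71/12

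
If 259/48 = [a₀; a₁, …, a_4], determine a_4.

9

259 = 5·48 + 19, so a_0 = 5
48 = 2·19 + 10, so a_1 = 2
19 = 1·10 + 9, so a_2 = 1
10 = 1·9 + 1, so a_3 = 1
9 = 9·1 + 0, so a_4 = 9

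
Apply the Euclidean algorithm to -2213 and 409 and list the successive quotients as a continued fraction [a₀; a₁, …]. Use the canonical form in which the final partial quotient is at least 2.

[-6; 1, 1, 2, 3, 3, 7]

Apply division with remainder until the remainder is 0:
-2213 ÷ 409 → quotient -6, remainder 241
409 ÷ 241 → quotient 1, remainder 168
241 ÷ 168 → quotient 1, remainder 73
168 ÷ 73 → quotient 2, remainder 22
73 ÷ 22 → quotient 3, remainder 7
22 ÷ 7 → quotient 3, remainder 1
7 ÷ 1 → quotient 7, remainder 0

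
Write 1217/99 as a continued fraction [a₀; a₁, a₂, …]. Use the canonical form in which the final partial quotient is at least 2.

1217 = 12·99 + 29, so a_0 = 12
99 = 3·29 + 12, so a_1 = 3
29 = 2·12 + 5, so a_2 = 2
12 = 2·5 + 2, so a_3 = 2
5 = 2·2 + 1, so a_4 = 2
2 = 2·1 + 0, so a_5 = 2

[12; 3, 2, 2, 2, 2]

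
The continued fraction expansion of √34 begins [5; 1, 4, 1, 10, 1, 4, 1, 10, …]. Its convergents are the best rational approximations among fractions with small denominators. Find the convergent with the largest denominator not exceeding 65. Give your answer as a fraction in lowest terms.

a_0 = 5: 5/1  (≤ bound)
a_1 = 1: 6/1  (≤ bound)
a_2 = 4: 29/5  (≤ bound)
a_3 = 1: 35/6  (≤ bound)
a_4 = 10: 379/65  (≤ bound)
a_5 = 1: 414/71  (> 65, stop)

379/65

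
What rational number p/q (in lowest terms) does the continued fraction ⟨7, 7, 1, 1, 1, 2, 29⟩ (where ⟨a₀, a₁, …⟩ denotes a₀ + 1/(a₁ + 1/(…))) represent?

12779/1792

Use the convergent recurrence hₖ = aₖ·hₖ₋₁ + hₖ₋₂ (and likewise for the denominators kₖ):
a_0 = 7: 7/1
a_1 = 7: 50/7
a_2 = 1: 57/8
a_3 = 1: 107/15
a_4 = 1: 164/23
a_5 = 2: 435/61
a_6 = 29: 12779/1792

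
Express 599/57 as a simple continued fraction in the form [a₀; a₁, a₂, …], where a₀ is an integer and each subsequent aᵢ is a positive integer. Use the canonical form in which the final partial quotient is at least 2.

⌊599/57⌋ = 10, remainder 29
⌊57/29⌋ = 1, remainder 28
⌊29/28⌋ = 1, remainder 1
⌊28/1⌋ = 28, remainder 0

[10; 1, 1, 28]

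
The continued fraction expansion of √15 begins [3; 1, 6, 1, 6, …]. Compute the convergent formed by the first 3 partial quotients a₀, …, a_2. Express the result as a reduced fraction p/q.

Start with 6.
1 + 1/(6/1) = 1 + 1/6 = 7/6
3 + 1/(7/6) = 3 + 6/7 = 27/7

27/7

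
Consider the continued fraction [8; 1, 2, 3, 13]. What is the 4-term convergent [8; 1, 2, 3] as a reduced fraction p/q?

a_0 = 8: 8/1
a_1 = 1: 9/1
a_2 = 2: 26/3
a_3 = 3: 87/10

87/10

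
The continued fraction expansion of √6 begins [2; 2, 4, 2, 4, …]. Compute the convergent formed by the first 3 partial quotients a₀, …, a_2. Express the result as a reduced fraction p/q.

22/9

Start with 4.
2 + 1/(4/1) = 2 + 1/4 = 9/4
2 + 1/(9/4) = 2 + 4/9 = 22/9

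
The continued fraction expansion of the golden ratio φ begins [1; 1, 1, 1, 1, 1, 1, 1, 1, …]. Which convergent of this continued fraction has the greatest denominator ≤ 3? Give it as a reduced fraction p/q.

List convergents until the denominator exceeds the bound:
a_0 = 1: 1/1  (≤ bound)
a_1 = 1: 2/1  (≤ bound)
a_2 = 1: 3/2  (≤ bound)
a_3 = 1: 5/3  (≤ bound)
a_4 = 1: 8/5  (> 3, stop)

5/3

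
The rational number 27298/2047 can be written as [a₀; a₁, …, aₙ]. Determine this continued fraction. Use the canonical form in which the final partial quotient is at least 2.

[13; 2, 1, 48, 14]

Apply division with remainder until the remainder is 0:
27298 = 13·2047 + 687, so a_0 = 13
2047 = 2·687 + 673, so a_1 = 2
687 = 1·673 + 14, so a_2 = 1
673 = 48·14 + 1, so a_3 = 48
14 = 14·1 + 0, so a_4 = 14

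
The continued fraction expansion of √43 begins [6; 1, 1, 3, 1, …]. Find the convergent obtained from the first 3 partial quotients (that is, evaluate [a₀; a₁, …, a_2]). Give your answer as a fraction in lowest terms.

13/2

a_0 = 6: 6/1
a_1 = 1: 7/1
a_2 = 1: 13/2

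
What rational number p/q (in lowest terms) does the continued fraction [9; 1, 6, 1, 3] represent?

306/31

a_0 = 9: 9/1
a_1 = 1: 10/1
a_2 = 6: 69/7
a_3 = 1: 79/8
a_4 = 3: 306/31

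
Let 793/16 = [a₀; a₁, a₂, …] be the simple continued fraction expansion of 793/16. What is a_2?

1

Apply division with remainder until the remainder is 0:
⌊793/16⌋ = 49, remainder 9
⌊16/9⌋ = 1, remainder 7
⌊9/7⌋ = 1, remainder 2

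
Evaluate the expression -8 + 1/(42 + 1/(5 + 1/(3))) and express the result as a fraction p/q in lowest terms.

-5384/675

a_0 = -8: -8/1
a_1 = 42: -335/42
a_2 = 5: -1683/211
a_3 = 3: -5384/675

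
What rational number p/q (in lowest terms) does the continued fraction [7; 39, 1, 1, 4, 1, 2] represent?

8613/1226

Collapse the nested fraction from the inside out:
Start with 2.
1 + 1/(2/1) = 1 + 1/2 = 3/2
4 + 1/(3/2) = 4 + 2/3 = 14/3
1 + 1/(14/3) = 1 + 3/14 = 17/14
1 + 1/(17/14) = 1 + 14/17 = 31/17
39 + 1/(31/17) = 39 + 17/31 = 1226/31
7 + 1/(1226/31) = 7 + 31/1226 = 8613/1226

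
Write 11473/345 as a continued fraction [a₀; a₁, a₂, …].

[33; 3, 1, 11, 1, 1, 3]

11473 = 33·345 + 88, so a_0 = 33
345 = 3·88 + 81, so a_1 = 3
88 = 1·81 + 7, so a_2 = 1
81 = 11·7 + 4, so a_3 = 11
7 = 1·4 + 3, so a_4 = 1
4 = 1·3 + 1, so a_5 = 1
3 = 3·1 + 0, so a_6 = 3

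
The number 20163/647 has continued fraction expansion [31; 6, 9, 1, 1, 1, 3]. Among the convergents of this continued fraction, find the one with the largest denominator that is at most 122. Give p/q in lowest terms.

3615/116

List convergents until the denominator exceeds the bound:
a_0 = 31: 31/1  (≤ bound)
a_1 = 6: 187/6  (≤ bound)
a_2 = 9: 1714/55  (≤ bound)
a_3 = 1: 1901/61  (≤ bound)
a_4 = 1: 3615/116  (≤ bound)
a_5 = 1: 5516/177  (> 122, stop)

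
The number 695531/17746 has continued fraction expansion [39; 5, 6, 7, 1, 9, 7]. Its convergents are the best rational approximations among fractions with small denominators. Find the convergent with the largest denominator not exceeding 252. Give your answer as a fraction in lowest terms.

a_0 = 39: 39/1  (≤ bound)
a_1 = 5: 196/5  (≤ bound)
a_2 = 6: 1215/31  (≤ bound)
a_3 = 7: 8701/222  (≤ bound)
a_4 = 1: 9916/253  (> 252, stop)

8701/222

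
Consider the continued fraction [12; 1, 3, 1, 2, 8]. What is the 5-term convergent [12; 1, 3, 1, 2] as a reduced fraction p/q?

179/14

a_0 = 12: 12/1
a_1 = 1: 13/1
a_2 = 3: 51/4
a_3 = 1: 64/5
a_4 = 2: 179/14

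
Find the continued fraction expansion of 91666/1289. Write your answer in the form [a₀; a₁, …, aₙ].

⌊91666/1289⌋ = 71, remainder 147
⌊1289/147⌋ = 8, remainder 113
⌊147/113⌋ = 1, remainder 34
⌊113/34⌋ = 3, remainder 11
⌊34/11⌋ = 3, remainder 1
⌊11/1⌋ = 11, remainder 0

[71; 8, 1, 3, 3, 11]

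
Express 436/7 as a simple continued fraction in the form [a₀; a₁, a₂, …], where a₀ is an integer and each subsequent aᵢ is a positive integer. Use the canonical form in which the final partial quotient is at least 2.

[62; 3, 2]

436 ÷ 7 → quotient 62, remainder 2
7 ÷ 2 → quotient 3, remainder 1
2 ÷ 1 → quotient 2, remainder 0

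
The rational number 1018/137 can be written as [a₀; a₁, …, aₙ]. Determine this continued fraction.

Apply division with remainder until the remainder is 0:
1018 = 7·137 + 59, so a_0 = 7
137 = 2·59 + 19, so a_1 = 2
59 = 3·19 + 2, so a_2 = 3
19 = 9·2 + 1, so a_3 = 9
2 = 2·1 + 0, so a_4 = 2

[7; 2, 3, 9, 2]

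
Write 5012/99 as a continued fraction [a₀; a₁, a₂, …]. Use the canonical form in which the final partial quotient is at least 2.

Run the Euclidean algorithm, recording each quotient:
5012 = 50·99 + 62, so a_0 = 50
99 = 1·62 + 37, so a_1 = 1
62 = 1·37 + 25, so a_2 = 1
37 = 1·25 + 12, so a_3 = 1
25 = 2·12 + 1, so a_4 = 2
12 = 12·1 + 0, so a_5 = 12

[50; 1, 1, 1, 2, 12]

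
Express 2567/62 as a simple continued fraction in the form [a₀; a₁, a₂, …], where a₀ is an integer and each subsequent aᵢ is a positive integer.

[41; 2, 2, 12]

Run the Euclidean algorithm, recording each quotient:
2567 ÷ 62 → quotient 41, remainder 25
62 ÷ 25 → quotient 2, remainder 12
25 ÷ 12 → quotient 2, remainder 1
12 ÷ 1 → quotient 12, remainder 0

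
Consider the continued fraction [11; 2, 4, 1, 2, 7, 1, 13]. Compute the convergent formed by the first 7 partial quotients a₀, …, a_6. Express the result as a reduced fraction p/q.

2966/259

Collapse the nested fraction from the inside out:
Start with 1.
7 + 1/(1/1) = 7 + 1/1 = 8/1
2 + 1/(8/1) = 2 + 1/8 = 17/8
1 + 1/(17/8) = 1 + 8/17 = 25/17
4 + 1/(25/17) = 4 + 17/25 = 117/25
2 + 1/(117/25) = 2 + 25/117 = 259/117
11 + 1/(259/117) = 11 + 117/259 = 2966/259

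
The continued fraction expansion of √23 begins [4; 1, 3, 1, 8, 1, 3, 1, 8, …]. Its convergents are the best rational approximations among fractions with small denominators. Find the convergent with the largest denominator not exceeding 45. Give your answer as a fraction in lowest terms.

a_0 = 4: 4/1  (≤ bound)
a_1 = 1: 5/1  (≤ bound)
a_2 = 3: 19/4  (≤ bound)
a_3 = 1: 24/5  (≤ bound)
a_4 = 8: 211/44  (≤ bound)
a_5 = 1: 235/49  (> 45, stop)

211/44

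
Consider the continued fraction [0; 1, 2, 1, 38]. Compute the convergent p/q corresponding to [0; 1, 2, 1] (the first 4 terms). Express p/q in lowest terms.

Start with 1.
2 + 1/(1/1) = 2 + 1/1 = 3/1
1 + 1/(3/1) = 1 + 1/3 = 4/3
0 + 1/(4/3) = 0 + 3/4 = 3/4

3/4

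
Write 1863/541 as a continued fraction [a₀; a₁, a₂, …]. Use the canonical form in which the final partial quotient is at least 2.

Apply division with remainder until the remainder is 0:
⌊1863/541⌋ = 3, remainder 240
⌊541/240⌋ = 2, remainder 61
⌊240/61⌋ = 3, remainder 57
⌊61/57⌋ = 1, remainder 4
⌊57/4⌋ = 14, remainder 1
⌊4/1⌋ = 4, remainder 0

[3; 2, 3, 1, 14, 4]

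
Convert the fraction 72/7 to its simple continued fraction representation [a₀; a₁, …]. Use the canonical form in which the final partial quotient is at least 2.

72 = 10·7 + 2, so a_0 = 10
7 = 3·2 + 1, so a_1 = 3
2 = 2·1 + 0, so a_2 = 2

[10; 3, 2]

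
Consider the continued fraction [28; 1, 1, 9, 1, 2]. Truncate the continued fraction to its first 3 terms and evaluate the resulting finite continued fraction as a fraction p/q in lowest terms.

a_0 = 28: 28/1
a_1 = 1: 29/1
a_2 = 1: 57/2

57/2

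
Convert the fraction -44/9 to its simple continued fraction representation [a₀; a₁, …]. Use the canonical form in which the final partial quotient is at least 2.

[-5; 9]

Apply division with remainder until the remainder is 0:
-44 = -5·9 + 1, so a_0 = -5
9 = 9·1 + 0, so a_1 = 9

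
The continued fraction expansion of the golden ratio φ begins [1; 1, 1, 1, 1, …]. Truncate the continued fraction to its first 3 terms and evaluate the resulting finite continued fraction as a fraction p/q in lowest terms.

3/2

Use the convergent recurrence hₖ = aₖ·hₖ₋₁ + hₖ₋₂ (and likewise for the denominators kₖ):
a_0 = 1: 1/1
a_1 = 1: 2/1
a_2 = 1: 3/2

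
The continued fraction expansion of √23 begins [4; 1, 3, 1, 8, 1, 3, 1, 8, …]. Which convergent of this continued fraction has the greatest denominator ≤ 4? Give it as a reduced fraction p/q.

a_0 = 4: 4/1  (≤ bound)
a_1 = 1: 5/1  (≤ bound)
a_2 = 3: 19/4  (≤ bound)
a_3 = 1: 24/5  (> 4, stop)

19/4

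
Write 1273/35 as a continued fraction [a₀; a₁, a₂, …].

1273 = 36·35 + 13, so a_0 = 36
35 = 2·13 + 9, so a_1 = 2
13 = 1·9 + 4, so a_2 = 1
9 = 2·4 + 1, so a_3 = 2
4 = 4·1 + 0, so a_4 = 4

[36; 2, 1, 2, 4]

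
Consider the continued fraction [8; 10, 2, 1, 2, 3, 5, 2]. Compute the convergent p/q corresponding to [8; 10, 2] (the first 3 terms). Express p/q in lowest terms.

Work from the innermost term outward:
Start with 2.
10 + 1/(2/1) = 10 + 1/2 = 21/2
8 + 1/(21/2) = 8 + 2/21 = 170/21

170/21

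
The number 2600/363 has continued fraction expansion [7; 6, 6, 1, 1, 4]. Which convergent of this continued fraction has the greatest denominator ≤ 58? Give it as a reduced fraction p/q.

308/43

List convergents until the denominator exceeds the bound:
a_0 = 7: 7/1  (≤ bound)
a_1 = 6: 43/6  (≤ bound)
a_2 = 6: 265/37  (≤ bound)
a_3 = 1: 308/43  (≤ bound)
a_4 = 1: 573/80  (> 58, stop)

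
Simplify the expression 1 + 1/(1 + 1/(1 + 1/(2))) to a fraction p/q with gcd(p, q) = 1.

8/5

Work from the innermost term outward:
Start with 2.
1 + 1/(2/1) = 1 + 1/2 = 3/2
1 + 1/(3/2) = 1 + 2/3 = 5/3
1 + 1/(5/3) = 1 + 3/5 = 8/5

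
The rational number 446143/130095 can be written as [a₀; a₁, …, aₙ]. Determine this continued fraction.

[3; 2, 3, 25, 2, 27, 4, 3]

446143 ÷ 130095 → quotient 3, remainder 55858
130095 ÷ 55858 → quotient 2, remainder 18379
55858 ÷ 18379 → quotient 3, remainder 721
18379 ÷ 721 → quotient 25, remainder 354
721 ÷ 354 → quotient 2, remainder 13
354 ÷ 13 → quotient 27, remainder 3
13 ÷ 3 → quotient 4, remainder 1
3 ÷ 1 → quotient 3, remainder 0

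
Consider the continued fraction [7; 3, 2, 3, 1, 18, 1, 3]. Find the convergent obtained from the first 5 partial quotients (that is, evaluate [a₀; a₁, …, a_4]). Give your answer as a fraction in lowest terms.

226/31

Starting at the tail and folding back:
Start with 1.
3 + 1/(1/1) = 3 + 1/1 = 4/1
2 + 1/(4/1) = 2 + 1/4 = 9/4
3 + 1/(9/4) = 3 + 4/9 = 31/9
7 + 1/(31/9) = 7 + 9/31 = 226/31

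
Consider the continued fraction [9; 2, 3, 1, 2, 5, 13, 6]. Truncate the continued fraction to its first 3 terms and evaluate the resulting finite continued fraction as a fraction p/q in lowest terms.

Start with 3.
2 + 1/(3/1) = 2 + 1/3 = 7/3
9 + 1/(7/3) = 9 + 3/7 = 66/7

66/7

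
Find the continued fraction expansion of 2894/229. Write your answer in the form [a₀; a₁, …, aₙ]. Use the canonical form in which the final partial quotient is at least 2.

Apply division with remainder until the remainder is 0:
2894 ÷ 229 → quotient 12, remainder 146
229 ÷ 146 → quotient 1, remainder 83
146 ÷ 83 → quotient 1, remainder 63
83 ÷ 63 → quotient 1, remainder 20
63 ÷ 20 → quotient 3, remainder 3
20 ÷ 3 → quotient 6, remainder 2
3 ÷ 2 → quotient 1, remainder 1
2 ÷ 1 → quotient 2, remainder 0

[12; 1, 1, 1, 3, 6, 1, 2]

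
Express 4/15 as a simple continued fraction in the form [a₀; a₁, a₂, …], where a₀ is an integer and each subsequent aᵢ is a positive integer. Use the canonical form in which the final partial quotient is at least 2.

[0; 3, 1, 3]

4 ÷ 15 → quotient 0, remainder 4
15 ÷ 4 → quotient 3, remainder 3
4 ÷ 3 → quotient 1, remainder 1
3 ÷ 1 → quotient 3, remainder 0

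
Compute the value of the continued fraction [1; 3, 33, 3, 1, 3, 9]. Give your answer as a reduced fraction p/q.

18635/14011

Start with 9.
3 + 1/(9/1) = 3 + 1/9 = 28/9
1 + 1/(28/9) = 1 + 9/28 = 37/28
3 + 1/(37/28) = 3 + 28/37 = 139/37
33 + 1/(139/37) = 33 + 37/139 = 4624/139
3 + 1/(4624/139) = 3 + 139/4624 = 14011/4624
1 + 1/(14011/4624) = 1 + 4624/14011 = 18635/14011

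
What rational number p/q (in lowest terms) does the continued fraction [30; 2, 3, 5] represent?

1126/37

a_0 = 30: 30/1
a_1 = 2: 61/2
a_2 = 3: 213/7
a_3 = 5: 1126/37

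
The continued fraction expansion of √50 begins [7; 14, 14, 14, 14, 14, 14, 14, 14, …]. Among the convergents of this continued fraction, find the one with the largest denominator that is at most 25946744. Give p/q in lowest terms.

a_0 = 7: 7/1  (≤ bound)
a_1 = 14: 99/14  (≤ bound)
a_2 = 14: 1393/197  (≤ bound)
a_3 = 14: 19601/2772  (≤ bound)
a_4 = 14: 275807/39005  (≤ bound)
a_5 = 14: 3880899/548842  (≤ bound)
a_6 = 14: 54608393/7722793  (≤ bound)
a_7 = 14: 768398401/108667944  (> 25946744, stop)

54608393/7722793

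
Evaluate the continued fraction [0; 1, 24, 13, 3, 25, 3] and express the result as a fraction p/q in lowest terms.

74127/77206

Start with 3.
25 + 1/(3/1) = 25 + 1/3 = 76/3
3 + 1/(76/3) = 3 + 3/76 = 231/76
13 + 1/(231/76) = 13 + 76/231 = 3079/231
24 + 1/(3079/231) = 24 + 231/3079 = 74127/3079
1 + 1/(74127/3079) = 1 + 3079/74127 = 77206/74127
0 + 1/(77206/74127) = 0 + 74127/77206 = 74127/77206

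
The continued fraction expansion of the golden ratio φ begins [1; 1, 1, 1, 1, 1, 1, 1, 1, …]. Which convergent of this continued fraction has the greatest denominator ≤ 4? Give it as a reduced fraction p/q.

5/3

a_0 = 1: 1/1  (≤ bound)
a_1 = 1: 2/1  (≤ bound)
a_2 = 1: 3/2  (≤ bound)
a_3 = 1: 5/3  (≤ bound)
a_4 = 1: 8/5  (> 4, stop)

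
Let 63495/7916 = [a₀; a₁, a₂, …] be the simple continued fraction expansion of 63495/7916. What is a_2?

⌊63495/7916⌋ = 8, remainder 167
⌊7916/167⌋ = 47, remainder 67
⌊167/67⌋ = 2, remainder 33

2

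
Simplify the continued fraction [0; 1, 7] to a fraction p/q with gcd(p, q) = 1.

7/8

Use the convergent recurrence hₖ = aₖ·hₖ₋₁ + hₖ₋₂ (and likewise for the denominators kₖ):
a_0 = 0: 0/1
a_1 = 1: 1/1
a_2 = 7: 7/8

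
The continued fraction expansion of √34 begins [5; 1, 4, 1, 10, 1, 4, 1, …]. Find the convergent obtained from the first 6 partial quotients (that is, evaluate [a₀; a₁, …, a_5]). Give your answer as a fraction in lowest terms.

a_0 = 5: 5/1
a_1 = 1: 6/1
a_2 = 4: 29/5
a_3 = 1: 35/6
a_4 = 10: 379/65
a_5 = 1: 414/71

414/71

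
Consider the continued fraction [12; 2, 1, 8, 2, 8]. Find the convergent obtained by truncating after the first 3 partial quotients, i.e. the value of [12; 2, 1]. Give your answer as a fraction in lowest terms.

37/3

Start with 1.
2 + 1/(1/1) = 2 + 1/1 = 3/1
12 + 1/(3/1) = 12 + 1/3 = 37/3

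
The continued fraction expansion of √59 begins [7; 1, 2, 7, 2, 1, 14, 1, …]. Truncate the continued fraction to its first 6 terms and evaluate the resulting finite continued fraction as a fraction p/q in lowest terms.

530/69

Start with 1.
2 + 1/(1/1) = 2 + 1/1 = 3/1
7 + 1/(3/1) = 7 + 1/3 = 22/3
2 + 1/(22/3) = 2 + 3/22 = 47/22
1 + 1/(47/22) = 1 + 22/47 = 69/47
7 + 1/(69/47) = 7 + 47/69 = 530/69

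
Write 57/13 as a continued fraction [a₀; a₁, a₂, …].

57 = 4·13 + 5, so a_0 = 4
13 = 2·5 + 3, so a_1 = 2
5 = 1·3 + 2, so a_2 = 1
3 = 1·2 + 1, so a_3 = 1
2 = 2·1 + 0, so a_4 = 2

[4; 2, 1, 1, 2]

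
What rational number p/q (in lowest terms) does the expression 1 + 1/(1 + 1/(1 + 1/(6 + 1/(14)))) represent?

283/184

a_0 = 1: 1/1
a_1 = 1: 2/1
a_2 = 1: 3/2
a_3 = 6: 20/13
a_4 = 14: 283/184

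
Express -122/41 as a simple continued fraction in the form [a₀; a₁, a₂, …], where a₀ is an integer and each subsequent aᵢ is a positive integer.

-122 ÷ 41 → quotient -3, remainder 1
41 ÷ 1 → quotient 41, remainder 0

[-3; 41]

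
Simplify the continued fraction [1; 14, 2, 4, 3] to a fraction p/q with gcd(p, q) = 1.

448/419

a_0 = 1: 1/1
a_1 = 14: 15/14
a_2 = 2: 31/29
a_3 = 4: 139/130
a_4 = 3: 448/419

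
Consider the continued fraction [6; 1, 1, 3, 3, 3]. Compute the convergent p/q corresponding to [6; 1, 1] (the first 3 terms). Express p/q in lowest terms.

Start with 1.
1 + 1/(1/1) = 1 + 1/1 = 2/1
6 + 1/(2/1) = 6 + 1/2 = 13/2

13/2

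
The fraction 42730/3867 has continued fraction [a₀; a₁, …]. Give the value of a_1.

20

Repeatedly divide and take the remainder:
42730 = 11·3867 + 193, so a_0 = 11
3867 = 20·193 + 7, so a_1 = 20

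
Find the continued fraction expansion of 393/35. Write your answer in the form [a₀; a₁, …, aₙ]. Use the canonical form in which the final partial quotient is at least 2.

[11; 4, 2, 1, 2]

393 = 11·35 + 8, so a_0 = 11
35 = 4·8 + 3, so a_1 = 4
8 = 2·3 + 2, so a_2 = 2
3 = 1·2 + 1, so a_3 = 1
2 = 2·1 + 0, so a_4 = 2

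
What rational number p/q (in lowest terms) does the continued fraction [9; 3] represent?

28/3

Start with 3.
9 + 1/(3/1) = 9 + 1/3 = 28/3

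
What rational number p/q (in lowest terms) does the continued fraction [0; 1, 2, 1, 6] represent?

Compute successive convergents:
a_0 = 0: 0/1
a_1 = 1: 1/1
a_2 = 2: 2/3
a_3 = 1: 3/4
a_4 = 6: 20/27

20/27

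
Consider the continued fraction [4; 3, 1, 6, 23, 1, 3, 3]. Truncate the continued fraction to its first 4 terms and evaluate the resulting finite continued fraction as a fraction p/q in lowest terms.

Start with 6.
1 + 1/(6/1) = 1 + 1/6 = 7/6
3 + 1/(7/6) = 3 + 6/7 = 27/7
4 + 1/(27/7) = 4 + 7/27 = 115/27

115/27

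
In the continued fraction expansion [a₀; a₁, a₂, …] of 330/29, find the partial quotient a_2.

⌊330/29⌋ = 11, remainder 11
⌊29/11⌋ = 2, remainder 7
⌊11/7⌋ = 1, remainder 4

1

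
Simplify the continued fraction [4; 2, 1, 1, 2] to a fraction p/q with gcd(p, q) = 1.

57/13

Work from the innermost term outward:
Start with 2.
1 + 1/(2/1) = 1 + 1/2 = 3/2
1 + 1/(3/2) = 1 + 2/3 = 5/3
2 + 1/(5/3) = 2 + 3/5 = 13/5
4 + 1/(13/5) = 4 + 5/13 = 57/13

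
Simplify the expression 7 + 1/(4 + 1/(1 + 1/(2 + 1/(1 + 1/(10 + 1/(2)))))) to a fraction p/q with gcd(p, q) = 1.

a_0 = 7: 7/1
a_1 = 4: 29/4
a_2 = 1: 36/5
a_3 = 2: 101/14
a_4 = 1: 137/19
a_5 = 10: 1471/204
a_6 = 2: 3079/427

3079/427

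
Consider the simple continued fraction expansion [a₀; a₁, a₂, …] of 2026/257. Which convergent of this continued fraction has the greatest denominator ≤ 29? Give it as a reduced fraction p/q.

List convergents until the denominator exceeds the bound:
a_0 = 7: 7/1  (≤ bound)
a_1 = 1: 8/1  (≤ bound)
a_2 = 7: 63/8  (≤ bound)
a_3 = 1: 71/9  (≤ bound)
a_4 = 1: 134/17  (≤ bound)
a_5 = 3: 473/60  (> 29, stop)

134/17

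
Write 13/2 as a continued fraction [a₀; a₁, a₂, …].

Run the Euclidean algorithm, recording each quotient:
13 = 6·2 + 1, so a_0 = 6
2 = 2·1 + 0, so a_1 = 2

[6; 2]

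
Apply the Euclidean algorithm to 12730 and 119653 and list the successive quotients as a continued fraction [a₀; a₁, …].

12730 ÷ 119653 → quotient 0, remainder 12730
119653 ÷ 12730 → quotient 9, remainder 5083
12730 ÷ 5083 → quotient 2, remainder 2564
5083 ÷ 2564 → quotient 1, remainder 2519
2564 ÷ 2519 → quotient 1, remainder 45
2519 ÷ 45 → quotient 55, remainder 44
45 ÷ 44 → quotient 1, remainder 1
44 ÷ 1 → quotient 44, remainder 0

[0; 9, 2, 1, 1, 55, 1, 44]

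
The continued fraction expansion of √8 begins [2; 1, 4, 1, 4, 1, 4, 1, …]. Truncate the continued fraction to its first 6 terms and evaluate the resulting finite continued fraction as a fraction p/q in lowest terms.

Start with 1.
4 + 1/(1/1) = 4 + 1/1 = 5/1
1 + 1/(5/1) = 1 + 1/5 = 6/5
4 + 1/(6/5) = 4 + 5/6 = 29/6
1 + 1/(29/6) = 1 + 6/29 = 35/29
2 + 1/(35/29) = 2 + 29/35 = 99/35

99/35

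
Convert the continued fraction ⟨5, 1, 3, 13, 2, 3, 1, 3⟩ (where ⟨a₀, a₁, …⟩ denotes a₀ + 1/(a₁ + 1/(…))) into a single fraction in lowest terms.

a_0 = 5: 5/1
a_1 = 1: 6/1
a_2 = 3: 23/4
a_3 = 13: 305/53
a_4 = 2: 633/110
a_5 = 3: 2204/383
a_6 = 1: 2837/493
a_7 = 3: 10715/1862

10715/1862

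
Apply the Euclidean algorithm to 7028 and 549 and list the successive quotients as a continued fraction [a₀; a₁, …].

⌊7028/549⌋ = 12, remainder 440
⌊549/440⌋ = 1, remainder 109
⌊440/109⌋ = 4, remainder 4
⌊109/4⌋ = 27, remainder 1
⌊4/1⌋ = 4, remainder 0

[12; 1, 4, 27, 4]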